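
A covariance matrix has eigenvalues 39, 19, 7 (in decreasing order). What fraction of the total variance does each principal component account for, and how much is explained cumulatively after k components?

Step 1 — total variance = trace(Sigma) = Σ λ_i = 39 + 19 + 7 = 65.

Step 2 — fraction explained by component i = λ_i / Σ λ:
  PC1: 39/65 = 0.6
  PC2: 19/65 = 0.2923
  PC3: 7/65 = 0.1077

Step 3 — cumulative fraction after k components = (λ_1 + ... + λ_k) / Σ λ:
  k = 1: 39/65 = 0.6
  k = 2: (39 + 19)/65 = 58/65 = 0.8923
  k = 3: (39 + 19 + 7)/65 = 65/65 = 1

Summary (fraction, with percent):

explained: PC1 0.6 (60%), PC2 0.2923 (29.23%), PC3 0.1077 (10.77%);  cumulative: 0.6, 0.8923, 1


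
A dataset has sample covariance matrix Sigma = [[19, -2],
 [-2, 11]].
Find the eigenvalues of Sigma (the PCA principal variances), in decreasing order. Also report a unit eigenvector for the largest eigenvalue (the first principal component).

Step 1 — characteristic polynomial of 2×2 Sigma:
  det(Sigma - λI) = λ² - trace · λ + det = 0.
  trace = 19 + 11 = 30, det = 19·11 - (-2)² = 205.
Step 2 — discriminant:
  Δ = trace² - 4·det = 900 - 820 = 80.
Step 3 — eigenvalues:
  λ = (trace ± √Δ)/2 = (30 ± 8.9443)/2,
  λ_1 = 19.4721,  λ_2 = 10.5279.

Step 4 — unit eigenvector for λ_1: solve (Sigma - λ_1 I)v = 0. First row:
  (19 - 19.4721)·v_x + (-2)·v_y = 0, i.e. (-0.4721)·v_x + (-2)·v_y = 0,
  so v ∝ (b, λ_1 - a) = (-2, 0.4721); multiply by -1 so the first entry is positive: u = (2, -0.4721).
  ||u|| = √((2)² + (-0.4721)²) = √(4.2229) ≈ 2.055,
  v_1 = u/||u|| ≈ (0.9732, -0.2298) (||v_1|| = 1).

λ_1 = 19.4721,  λ_2 = 10.5279;  v_1 ≈ (0.9732, -0.2298)


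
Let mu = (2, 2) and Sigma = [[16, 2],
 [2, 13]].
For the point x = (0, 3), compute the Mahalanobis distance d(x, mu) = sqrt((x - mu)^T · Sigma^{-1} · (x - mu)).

Step 1 — centre the observation: (x - mu) = (-2, 1).

Step 2 — invert Sigma. det(Sigma) = 16·13 - (2)² = 204.
  Sigma^{-1} = (1/det) · [[d, -b], [-b, a]] = [[0.0637, -0.0098],
 [-0.0098, 0.0784]].

Step 3 — form the quadratic (x - mu)^T · Sigma^{-1} · (x - mu):
  Sigma^{-1} · (x - mu) = (-0.1373, 0.098).
  (x - mu)^T · [Sigma^{-1} · (x - mu)] = (-2)·(-0.1373) + (1)·(0.098) = 0.3725.

Step 4 — take square root: d = √(0.3725) ≈ 0.6104.

d(x, mu) = √(0.3725) ≈ 0.6104


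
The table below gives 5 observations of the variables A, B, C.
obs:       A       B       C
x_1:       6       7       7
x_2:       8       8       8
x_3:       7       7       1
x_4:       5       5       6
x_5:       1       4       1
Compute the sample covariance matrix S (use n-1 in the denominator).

Step 1 — column means:
  mean(A) = (6 + 8 + 7 + 5 + 1) / 5 = 27/5 = 5.4
  mean(B) = (7 + 8 + 7 + 5 + 4) / 5 = 31/5 = 6.2
  mean(C) = (7 + 8 + 1 + 6 + 1) / 5 = 23/5 = 4.6

Step 2 — sample covariance S[i,j] = (1/(n-1)) · Σ_k (x_{k,i} - mean_i) · (x_{k,j} - mean_j), with n-1 = 4.
  S[A,A] = ((0.6)·(0.6) + (2.6)·(2.6) + (1.6)·(1.6) + (-0.4)·(-0.4) + (-4.4)·(-4.4)) / 4 = 29.2/4 = 7.3
  S[A,B] = ((0.6)·(0.8) + (2.6)·(1.8) + (1.6)·(0.8) + (-0.4)·(-1.2) + (-4.4)·(-2.2)) / 4 = 16.6/4 = 4.15
  S[A,C] = ((0.6)·(2.4) + (2.6)·(3.4) + (1.6)·(-3.6) + (-0.4)·(1.4) + (-4.4)·(-3.6)) / 4 = 19.8/4 = 4.95
  S[B,B] = ((0.8)·(0.8) + (1.8)·(1.8) + (0.8)·(0.8) + (-1.2)·(-1.2) + (-2.2)·(-2.2)) / 4 = 10.8/4 = 2.7
  S[B,C] = ((0.8)·(2.4) + (1.8)·(3.4) + (0.8)·(-3.6) + (-1.2)·(1.4) + (-2.2)·(-3.6)) / 4 = 11.4/4 = 2.85
  S[C,C] = ((2.4)·(2.4) + (3.4)·(3.4) + (-3.6)·(-3.6) + (1.4)·(1.4) + (-3.6)·(-3.6)) / 4 = 45.2/4 = 11.3

S is symmetric (S[j,i] = S[i,j]). Assembling:

S = [[7.3, 4.15, 4.95],
 [4.15, 2.7, 2.85],
 [4.95, 2.85, 11.3]]


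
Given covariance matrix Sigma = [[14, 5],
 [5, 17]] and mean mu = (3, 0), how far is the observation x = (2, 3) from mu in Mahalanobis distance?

Step 1 — centre the observation: (x - mu) = (-1, 3).

Step 2 — invert Sigma. det(Sigma) = 14·17 - (5)² = 213.
  Sigma^{-1} = (1/det) · [[d, -b], [-b, a]] = [[0.0798, -0.0235],
 [-0.0235, 0.0657]].

Step 3 — form the quadratic (x - mu)^T · Sigma^{-1} · (x - mu):
  Sigma^{-1} · (x - mu) = (-0.1502, 0.2207).
  (x - mu)^T · [Sigma^{-1} · (x - mu)] = (-1)·(-0.1502) + (3)·(0.2207) = 0.8122.

Step 4 — take square root: d = √(0.8122) ≈ 0.9012.

d(x, mu) = √(0.8122) ≈ 0.9012


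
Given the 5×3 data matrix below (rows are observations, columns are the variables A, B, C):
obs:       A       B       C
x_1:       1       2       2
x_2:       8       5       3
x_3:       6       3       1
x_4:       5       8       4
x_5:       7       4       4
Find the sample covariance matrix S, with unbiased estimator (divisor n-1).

Step 1 — column means:
  mean(A) = (1 + 8 + 6 + 5 + 7) / 5 = 27/5 = 5.4
  mean(B) = (2 + 5 + 3 + 8 + 4) / 5 = 22/5 = 4.4
  mean(C) = (2 + 3 + 1 + 4 + 4) / 5 = 14/5 = 2.8

Step 2 — sample covariance S[i,j] = (1/(n-1)) · Σ_k (x_{k,i} - mean_i) · (x_{k,j} - mean_j), with n-1 = 4.
  S[A,A] = ((-4.4)·(-4.4) + (2.6)·(2.6) + (0.6)·(0.6) + (-0.4)·(-0.4) + (1.6)·(1.6)) / 4 = 29.2/4 = 7.3
  S[A,B] = ((-4.4)·(-2.4) + (2.6)·(0.6) + (0.6)·(-1.4) + (-0.4)·(3.6) + (1.6)·(-0.4)) / 4 = 9.2/4 = 2.3
  S[A,C] = ((-4.4)·(-0.8) + (2.6)·(0.2) + (0.6)·(-1.8) + (-0.4)·(1.2) + (1.6)·(1.2)) / 4 = 4.4/4 = 1.1
  S[B,B] = ((-2.4)·(-2.4) + (0.6)·(0.6) + (-1.4)·(-1.4) + (3.6)·(3.6) + (-0.4)·(-0.4)) / 4 = 21.2/4 = 5.3
  S[B,C] = ((-2.4)·(-0.8) + (0.6)·(0.2) + (-1.4)·(-1.8) + (3.6)·(1.2) + (-0.4)·(1.2)) / 4 = 8.4/4 = 2.1
  S[C,C] = ((-0.8)·(-0.8) + (0.2)·(0.2) + (-1.8)·(-1.8) + (1.2)·(1.2) + (1.2)·(1.2)) / 4 = 6.8/4 = 1.7

S is symmetric (S[j,i] = S[i,j]). Assembling:

S = [[7.3, 2.3, 1.1],
 [2.3, 5.3, 2.1],
 [1.1, 2.1, 1.7]]


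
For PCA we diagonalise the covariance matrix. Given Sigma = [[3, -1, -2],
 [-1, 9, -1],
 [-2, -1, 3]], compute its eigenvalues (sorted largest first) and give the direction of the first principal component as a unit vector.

Step 1 — characteristic polynomial p(λ) = det(λI - Sigma) = λ³ - tr·λ² + c_1·λ - det, where tr = trace, c_1 = sum of the principal 2×2 minors, det = det(Sigma):
  tr = 3 + 9 + 3 = 15,
  c_1 = (3·9 - (-1)²) + (3·3 - (-2)²) + (9·3 - (-1)²) = 26 + 5 + 26 = 57,
  det = 3·(9·3 - (-1)²) - (-1)·((-1)·3 - (-1)·(-2)) + (-2)·((-1)·(-1) - 9·(-2)) = 3·(26) - (-1)·(-5) + (-2)·(19) = 35.
  So p(λ) = λ³ - 15λ² + 57λ - 35.
Step 2 — look for an integer root (rational root theorem: any rational root is an integer divisor of 35). Testing λ = 5:
  p(5) = 125 - 375 + 285 - 35 = 0  ✓
  Dividing out (λ - 5): p(λ) = (λ - 5)(λ² - 10λ + 7).
Step 3 — remaining eigenvalues from the quadratic λ² - 10λ + 7 = 0:
  Δ = 10² - 4·7 = 100 - 28 = 72,  λ = (10 ± √72)/2 = (10 ± 8.4853)/2 ≈ 9.2426 or 0.7574.
  Sorted: λ_1 = 9.2426,  λ_2 = 5,  λ_3 = 0.7574  (check: sum = 15 = tr ✓).

Step 4 — unit eigenvector for λ_1 ≈ 9.2426: v spans the null space of (Sigma - λ_1 I), whose rows are
  r_1 = (-6.2426, -1, -2),  r_2 = (-1, -0.2426, -1),  r_3 = (-2, -1, -6.2426).
  v is orthogonal to every row, so take v ∝ r_1 × r_2 = ((-1)·(-1) - (-2)·(-0.2426), (-2)·(-1) - (-6.2426)·(-1), (-6.2426)·(-0.2426) - (-1)·(-1)) ≈ (0.5147, -4.2426, 0.5147).
  Let u = (0.5147, -4.2426, 0.5147).
  ||u|| = √((0.5147)² + (-4.2426)² + (0.5147)²) = √(18.5299) ≈ 4.3046,  v_1 = u/||u|| ≈ (0.1196, -0.9856, 0.1196) (||v_1|| = 1).

λ_1 = 9.2426,  λ_2 = 5,  λ_3 = 0.7574;  v_1 ≈ (0.1196, -0.9856, 0.1196)


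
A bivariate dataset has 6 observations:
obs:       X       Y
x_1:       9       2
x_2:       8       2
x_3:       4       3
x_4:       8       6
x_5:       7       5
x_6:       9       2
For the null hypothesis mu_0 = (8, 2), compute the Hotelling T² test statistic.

Step 1 — sample mean vector:
  mean(X) = (9 + 8 + 4 + 8 + 7 + 9) / 6 = 45/6 = 7.5
  mean(Y) = (2 + 2 + 3 + 6 + 5 + 2) / 6 = 20/6 = 3.3333
  x̄ = (7.5, 3.3333),  deviation x̄ - mu_0 = (7.5, 3.3333) - (8, 2) = (-0.5, 1.3333).

Step 2 — sample covariance matrix, S[i,j] = (1/(n-1)) · Σ_k (x_{k,i} - mean_i) · (x_{k,j} - mean_j), divisor n-1 = 5:
  S[X,X] = ((1.5)·(1.5) + (0.5)·(0.5) + (-3.5)·(-3.5) + (0.5)·(0.5) + (-0.5)·(-0.5) + (1.5)·(1.5)) / 5 = 17.5/5 = 3.5
  S[X,Y] = ((1.5)·(-1.3333) + (0.5)·(-1.3333) + (-3.5)·(-0.3333) + (0.5)·(2.6667) + (-0.5)·(1.6667) + (1.5)·(-1.3333)) / 5 = -3/5 = -0.6
  S[Y,Y] = ((-1.3333)·(-1.3333) + (-1.3333)·(-1.3333) + (-0.3333)·(-0.3333) + (2.6667)·(2.6667) + (1.6667)·(1.6667) + (-1.3333)·(-1.3333)) / 5 = 15.3333/5 = 3.0667
  S = [[3.5, -0.6],
 [-0.6, 3.0667]].

Step 3 — invert S. det(S) = 3.5·3.0667 - (-0.6)² = 10.3733.
  S^{-1} = (1/det) · [[d, -b], [-b, a]] = [[0.2956, 0.0578],
 [0.0578, 0.3374]].

Step 4 — quadratic form (x̄ - mu_0)^T · S^{-1} · (x̄ - mu_0):
  S^{-1} · (x̄ - mu_0) = (-0.0707, 0.421),
  (x̄ - mu_0)^T · [...] = (-0.5)·(-0.0707) + (1.3333)·(0.421) = 0.5966.

Step 5 — scale by n: T² = 6 · 0.5966 = 3.5797.

T² ≈ 3.5797


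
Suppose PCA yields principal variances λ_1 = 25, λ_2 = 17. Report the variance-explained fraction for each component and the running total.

Step 1 — total variance = trace(Sigma) = Σ λ_i = 25 + 17 = 42.

Step 2 — fraction explained by component i = λ_i / Σ λ:
  PC1: 25/42 = 0.5952
  PC2: 17/42 = 0.4048

Step 3 — cumulative fraction after k components = (λ_1 + ... + λ_k) / Σ λ:
  k = 1: 25/42 = 0.5952
  k = 2: (25 + 17)/42 = 42/42 = 1

Summary (fraction, with percent):

explained: PC1 0.5952 (59.52%), PC2 0.4048 (40.48%);  cumulative: 0.5952, 1


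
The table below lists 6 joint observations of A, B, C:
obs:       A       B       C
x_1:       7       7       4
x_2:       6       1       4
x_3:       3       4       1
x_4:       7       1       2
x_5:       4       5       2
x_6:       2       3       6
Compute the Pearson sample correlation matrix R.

Step 1 — column means:
  mean(A) = (7 + 6 + 3 + 7 + 4 + 2) / 6 = 29/6 = 4.8333
  mean(B) = (7 + 1 + 4 + 1 + 5 + 3) / 6 = 21/6 = 3.5
  mean(C) = (4 + 4 + 1 + 2 + 2 + 6) / 6 = 19/6 = 3.1667

Step 2 — sample variances and covariances s[i,j] = (1/(n-1)) · Σ_k (x_{k,i} - mean_i) · (x_{k,j} - mean_j), with n-1 = 5:
  s[A,A] = ((2.1667)·(2.1667) + (1.1667)·(1.1667) + (-1.8333)·(-1.8333) + (2.1667)·(2.1667) + (-0.8333)·(-0.8333) + (-2.8333)·(-2.8333)) / 5 = 22.8333/5 = 4.5667
  s[A,B] = ((2.1667)·(3.5) + (1.1667)·(-2.5) + (-1.8333)·(0.5) + (2.1667)·(-2.5) + (-0.8333)·(1.5) + (-2.8333)·(-0.5)) / 5 = -1.5/5 = -0.3
  s[A,C] = ((2.1667)·(0.8333) + (1.1667)·(0.8333) + (-1.8333)·(-2.1667) + (2.1667)·(-1.1667) + (-0.8333)·(-1.1667) + (-2.8333)·(2.8333)) / 5 = -2.8333/5 = -0.5667
  s[B,B] = ((3.5)·(3.5) + (-2.5)·(-2.5) + (0.5)·(0.5) + (-2.5)·(-2.5) + (1.5)·(1.5) + (-0.5)·(-0.5)) / 5 = 27.5/5 = 5.5
  s[B,C] = ((3.5)·(0.8333) + (-2.5)·(0.8333) + (0.5)·(-2.1667) + (-2.5)·(-1.1667) + (1.5)·(-1.1667) + (-0.5)·(2.8333)) / 5 = -0.5/5 = -0.1
  s[C,C] = ((0.8333)·(0.8333) + (0.8333)·(0.8333) + (-2.1667)·(-2.1667) + (-1.1667)·(-1.1667) + (-1.1667)·(-1.1667) + (2.8333)·(2.8333)) / 5 = 16.8333/5 = 3.3667
  Sample standard deviations s_i = √(s[i,i]):
  s(A) = √(4.5667) = 2.137
  s(B) = √(5.5) = 2.3452
  s(C) = √(3.3667) = 1.8348

Step 3 — r_{ij} = s_{ij} / (s_i · s_j):
  r[A,A] = 1 (diagonal).
  r[A,B] = -0.3 / (2.137 · 2.3452) = -0.3 / 5.0117 = -0.0599
  r[A,C] = -0.5667 / (2.137 · 1.8348) = -0.5667 / 3.921 = -0.1445
  r[B,B] = 1 (diagonal).
  r[B,C] = -0.1 / (2.3452 · 1.8348) = -0.1 / 4.3031 = -0.0232
  r[C,C] = 1 (diagonal).

R is symmetric with unit diagonal. Assembling:

R = [[1, -0.0599, -0.1445],
 [-0.0599, 1, -0.0232],
 [-0.1445, -0.0232, 1]]


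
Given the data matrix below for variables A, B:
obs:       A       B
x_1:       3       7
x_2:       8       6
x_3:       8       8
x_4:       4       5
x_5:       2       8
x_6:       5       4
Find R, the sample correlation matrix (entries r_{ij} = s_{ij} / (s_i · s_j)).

Step 1 — column means:
  mean(A) = (3 + 8 + 8 + 4 + 2 + 5) / 6 = 30/6 = 5
  mean(B) = (7 + 6 + 8 + 5 + 8 + 4) / 6 = 38/6 = 6.3333

Step 2 — sample variances and covariances s[i,j] = (1/(n-1)) · Σ_k (x_{k,i} - mean_i) · (x_{k,j} - mean_j), with n-1 = 5:
  s[A,A] = ((-2)·(-2) + (3)·(3) + (3)·(3) + (-1)·(-1) + (-3)·(-3) + (0)·(0)) / 5 = 32/5 = 6.4
  s[A,B] = ((-2)·(0.6667) + (3)·(-0.3333) + (3)·(1.6667) + (-1)·(-1.3333) + (-3)·(1.6667) + (0)·(-2.3333)) / 5 = -1/5 = -0.2
  s[B,B] = ((0.6667)·(0.6667) + (-0.3333)·(-0.3333) + (1.6667)·(1.6667) + (-1.3333)·(-1.3333) + (1.6667)·(1.6667) + (-2.3333)·(-2.3333)) / 5 = 13.3333/5 = 2.6667
  Sample standard deviations s_i = √(s[i,i]):
  s(A) = √(6.4) = 2.5298
  s(B) = √(2.6667) = 1.633

Step 3 — r_{ij} = s_{ij} / (s_i · s_j):
  r[A,A] = 1 (diagonal).
  r[A,B] = -0.2 / (2.5298 · 1.633) = -0.2 / 4.1312 = -0.0484
  r[B,B] = 1 (diagonal).

R is symmetric with unit diagonal. Assembling:

R = [[1, -0.0484],
 [-0.0484, 1]]


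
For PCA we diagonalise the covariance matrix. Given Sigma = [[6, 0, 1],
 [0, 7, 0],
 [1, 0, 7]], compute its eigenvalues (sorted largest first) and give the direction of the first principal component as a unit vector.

Step 1 — characteristic polynomial p(λ) = det(λI - Sigma) = λ³ - tr·λ² + c_1·λ - det, where tr = trace, c_1 = sum of the principal 2×2 minors, det = det(Sigma):
  tr = 6 + 7 + 7 = 20,
  c_1 = (6·7 - (0)²) + (6·7 - (1)²) + (7·7 - (0)²) = 42 + 41 + 49 = 132,
  det = 6·(7·7 - (0)²) - (0)·((0)·7 - (0)·(1)) + (1)·((0)·(0) - 7·(1)) = 6·(49) - (0)·(0) + (1)·(-7) = 287.
  So p(λ) = λ³ - 20λ² + 132λ - 287.
Step 2 — look for an integer root (rational root theorem: any rational root is an integer divisor of 287). Testing λ = 7:
  p(7) = 343 - 980 + 924 - 287 = 0  ✓
  Dividing out (λ - 7): p(λ) = (λ - 7)(λ² - 13λ + 41).
Step 3 — remaining eigenvalues from the quadratic λ² - 13λ + 41 = 0:
  Δ = 13² - 4·41 = 169 - 164 = 5,  λ = (13 ± √5)/2 = (13 ± 2.2361)/2 ≈ 7.618 or 5.382.
  Sorted: λ_1 = 7.618,  λ_2 = 7,  λ_3 = 5.382  (check: sum = 20 = tr ✓).

Step 4 — unit eigenvector for λ_1 ≈ 7.618: v spans the null space of (Sigma - λ_1 I), whose rows are
  r_1 = (-1.618, 0, 1),  r_2 = (0, -0.618, 0),  r_3 = (1, 0, -0.618).
  v is orthogonal to every row, so take v ∝ r_1 × r_2 = ((0)·(0) - (1)·(-0.618), (1)·(0) - (-1.618)·(0), (-1.618)·(-0.618) - (0)·(0)) ≈ (0.618, 0, 1).
  Let u = (0.618, 0, 1).
  ||u|| = √((0.618)² + (0)² + (1)²) = √(1.382) ≈ 1.1756,  v_1 = u/||u|| ≈ (0.5257, 0, 0.8507) (||v_1|| = 1).

λ_1 = 7.618,  λ_2 = 7,  λ_3 = 5.382;  v_1 ≈ (0.5257, 0, 0.8507)


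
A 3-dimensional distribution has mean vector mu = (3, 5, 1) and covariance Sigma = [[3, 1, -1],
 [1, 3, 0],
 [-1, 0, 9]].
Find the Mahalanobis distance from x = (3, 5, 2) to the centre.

Step 1 — centre the observation: (x - mu) = (0, 0, 1).

Step 2 — invert Sigma (cofactor / det for 3×3, or solve directly):
  Sigma^{-1} = [[0.3913, -0.1304, 0.0435],
 [-0.1304, 0.3768, -0.0145],
 [0.0435, -0.0145, 0.1159]].

Step 3 — form the quadratic (x - mu)^T · Sigma^{-1} · (x - mu):
  Sigma^{-1} · (x - mu) = (0.0435, -0.0145, 0.1159).
  (x - mu)^T · [Sigma^{-1} · (x - mu)] = (0)·(0.0435) + (0)·(-0.0145) + (1)·(0.1159) = 0.1159.

Step 4 — take square root: d = √(0.1159) ≈ 0.3405.

d(x, mu) = √(0.1159) ≈ 0.3405


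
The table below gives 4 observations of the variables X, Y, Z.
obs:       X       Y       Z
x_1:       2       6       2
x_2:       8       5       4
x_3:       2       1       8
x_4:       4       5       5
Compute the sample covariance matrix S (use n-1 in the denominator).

Step 1 — column means:
  mean(X) = (2 + 8 + 2 + 4) / 4 = 16/4 = 4
  mean(Y) = (6 + 5 + 1 + 5) / 4 = 17/4 = 4.25
  mean(Z) = (2 + 4 + 8 + 5) / 4 = 19/4 = 4.75

Step 2 — sample covariance S[i,j] = (1/(n-1)) · Σ_k (x_{k,i} - mean_i) · (x_{k,j} - mean_j), with n-1 = 3.
  S[X,X] = ((-2)·(-2) + (4)·(4) + (-2)·(-2) + (0)·(0)) / 3 = 24/3 = 8
  S[X,Y] = ((-2)·(1.75) + (4)·(0.75) + (-2)·(-3.25) + (0)·(0.75)) / 3 = 6/3 = 2
  S[X,Z] = ((-2)·(-2.75) + (4)·(-0.75) + (-2)·(3.25) + (0)·(0.25)) / 3 = -4/3 = -1.3333
  S[Y,Y] = ((1.75)·(1.75) + (0.75)·(0.75) + (-3.25)·(-3.25) + (0.75)·(0.75)) / 3 = 14.75/3 = 4.9167
  S[Y,Z] = ((1.75)·(-2.75) + (0.75)·(-0.75) + (-3.25)·(3.25) + (0.75)·(0.25)) / 3 = -15.75/3 = -5.25
  S[Z,Z] = ((-2.75)·(-2.75) + (-0.75)·(-0.75) + (3.25)·(3.25) + (0.25)·(0.25)) / 3 = 18.75/3 = 6.25

S is symmetric (S[j,i] = S[i,j]). Assembling:

S = [[8, 2, -1.3333],
 [2, 4.9167, -5.25],
 [-1.3333, -5.25, 6.25]]


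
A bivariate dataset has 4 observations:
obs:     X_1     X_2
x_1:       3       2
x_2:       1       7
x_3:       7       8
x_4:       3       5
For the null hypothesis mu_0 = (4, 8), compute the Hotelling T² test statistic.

Step 1 — sample mean vector:
  mean(X_1) = (3 + 1 + 7 + 3) / 4 = 14/4 = 3.5
  mean(X_2) = (2 + 7 + 8 + 5) / 4 = 22/4 = 5.5
  x̄ = (3.5, 5.5),  deviation x̄ - mu_0 = (3.5, 5.5) - (4, 8) = (-0.5, -2.5).

Step 2 — sample covariance matrix, S[i,j] = (1/(n-1)) · Σ_k (x_{k,i} - mean_i) · (x_{k,j} - mean_j), divisor n-1 = 3:
  S[X_1,X_1] = ((-0.5)·(-0.5) + (-2.5)·(-2.5) + (3.5)·(3.5) + (-0.5)·(-0.5)) / 3 = 19/3 = 6.3333
  S[X_1,X_2] = ((-0.5)·(-3.5) + (-2.5)·(1.5) + (3.5)·(2.5) + (-0.5)·(-0.5)) / 3 = 7/3 = 2.3333
  S[X_2,X_2] = ((-3.5)·(-3.5) + (1.5)·(1.5) + (2.5)·(2.5) + (-0.5)·(-0.5)) / 3 = 21/3 = 7
  S = [[6.3333, 2.3333],
 [2.3333, 7]].

Step 3 — invert S. det(S) = 6.3333·7 - (2.3333)² = 38.8889.
  S^{-1} = (1/det) · [[d, -b], [-b, a]] = [[0.18, -0.06],
 [-0.06, 0.1629]].

Step 4 — quadratic form (x̄ - mu_0)^T · S^{-1} · (x̄ - mu_0):
  S^{-1} · (x̄ - mu_0) = (0.06, -0.3771),
  (x̄ - mu_0)^T · [...] = (-0.5)·(0.06) + (-2.5)·(-0.3771) = 0.9129.

Step 5 — scale by n: T² = 4 · 0.9129 = 3.6514.

T² ≈ 3.6514


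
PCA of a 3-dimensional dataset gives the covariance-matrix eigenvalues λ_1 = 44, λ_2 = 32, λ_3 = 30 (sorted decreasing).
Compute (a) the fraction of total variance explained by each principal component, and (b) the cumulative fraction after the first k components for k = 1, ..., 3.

Step 1 — total variance = trace(Sigma) = Σ λ_i = 44 + 32 + 30 = 106.

Step 2 — fraction explained by component i = λ_i / Σ λ:
  PC1: 44/106 = 0.4151
  PC2: 32/106 = 0.3019
  PC3: 30/106 = 0.283

Step 3 — cumulative fraction after k components = (λ_1 + ... + λ_k) / Σ λ:
  k = 1: 44/106 = 0.4151
  k = 2: (44 + 32)/106 = 76/106 = 0.717
  k = 3: (44 + 32 + 30)/106 = 106/106 = 1

Summary (fraction, with percent):

explained: PC1 0.4151 (41.51%), PC2 0.3019 (30.19%), PC3 0.283 (28.3%);  cumulative: 0.4151, 0.717, 1


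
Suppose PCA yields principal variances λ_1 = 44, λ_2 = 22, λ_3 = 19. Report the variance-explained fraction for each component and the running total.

Step 1 — total variance = trace(Sigma) = Σ λ_i = 44 + 22 + 19 = 85.

Step 2 — fraction explained by component i = λ_i / Σ λ:
  PC1: 44/85 = 0.5176
  PC2: 22/85 = 0.2588
  PC3: 19/85 = 0.2235

Step 3 — cumulative fraction after k components = (λ_1 + ... + λ_k) / Σ λ:
  k = 1: 44/85 = 0.5176
  k = 2: (44 + 22)/85 = 66/85 = 0.7765
  k = 3: (44 + 22 + 19)/85 = 85/85 = 1

Summary (fraction, with percent):

explained: PC1 0.5176 (51.76%), PC2 0.2588 (25.88%), PC3 0.2235 (22.35%);  cumulative: 0.5176, 0.7765, 1


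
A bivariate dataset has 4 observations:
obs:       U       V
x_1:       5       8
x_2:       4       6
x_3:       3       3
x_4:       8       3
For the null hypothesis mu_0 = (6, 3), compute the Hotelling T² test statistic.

Step 1 — sample mean vector:
  mean(U) = (5 + 4 + 3 + 8) / 4 = 20/4 = 5
  mean(V) = (8 + 6 + 3 + 3) / 4 = 20/4 = 5
  x̄ = (5, 5),  deviation x̄ - mu_0 = (5, 5) - (6, 3) = (-1, 2).

Step 2 — sample covariance matrix, S[i,j] = (1/(n-1)) · Σ_k (x_{k,i} - mean_i) · (x_{k,j} - mean_j), divisor n-1 = 3:
  S[U,U] = ((0)·(0) + (-1)·(-1) + (-2)·(-2) + (3)·(3)) / 3 = 14/3 = 4.6667
  S[U,V] = ((0)·(3) + (-1)·(1) + (-2)·(-2) + (3)·(-2)) / 3 = -3/3 = -1
  S[V,V] = ((3)·(3) + (1)·(1) + (-2)·(-2) + (-2)·(-2)) / 3 = 18/3 = 6
  S = [[4.6667, -1],
 [-1, 6]].

Step 3 — invert S. det(S) = 4.6667·6 - (-1)² = 27.
  S^{-1} = (1/det) · [[d, -b], [-b, a]] = [[0.2222, 0.037],
 [0.037, 0.1728]].

Step 4 — quadratic form (x̄ - mu_0)^T · S^{-1} · (x̄ - mu_0):
  S^{-1} · (x̄ - mu_0) = (-0.1481, 0.3086),
  (x̄ - mu_0)^T · [...] = (-1)·(-0.1481) + (2)·(0.3086) = 0.7654.

Step 5 — scale by n: T² = 4 · 0.7654 = 3.0617.

T² ≈ 3.0617


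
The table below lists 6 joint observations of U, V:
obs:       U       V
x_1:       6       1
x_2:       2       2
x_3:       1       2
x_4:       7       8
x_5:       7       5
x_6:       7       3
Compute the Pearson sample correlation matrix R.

Step 1 — column means:
  mean(U) = (6 + 2 + 1 + 7 + 7 + 7) / 6 = 30/6 = 5
  mean(V) = (1 + 2 + 2 + 8 + 5 + 3) / 6 = 21/6 = 3.5

Step 2 — sample variances and covariances s[i,j] = (1/(n-1)) · Σ_k (x_{k,i} - mean_i) · (x_{k,j} - mean_j), with n-1 = 5:
  s[U,U] = ((1)·(1) + (-3)·(-3) + (-4)·(-4) + (2)·(2) + (2)·(2) + (2)·(2)) / 5 = 38/5 = 7.6
  s[U,V] = ((1)·(-2.5) + (-3)·(-1.5) + (-4)·(-1.5) + (2)·(4.5) + (2)·(1.5) + (2)·(-0.5)) / 5 = 19/5 = 3.8
  s[V,V] = ((-2.5)·(-2.5) + (-1.5)·(-1.5) + (-1.5)·(-1.5) + (4.5)·(4.5) + (1.5)·(1.5) + (-0.5)·(-0.5)) / 5 = 33.5/5 = 6.7
  Sample standard deviations s_i = √(s[i,i]):
  s(U) = √(7.6) = 2.7568
  s(V) = √(6.7) = 2.5884

Step 3 — r_{ij} = s_{ij} / (s_i · s_j):
  r[U,U] = 1 (diagonal).
  r[U,V] = 3.8 / (2.7568 · 2.5884) = 3.8 / 7.1358 = 0.5325
  r[V,V] = 1 (diagonal).

R is symmetric with unit diagonal. Assembling:

R = [[1, 0.5325],
 [0.5325, 1]]


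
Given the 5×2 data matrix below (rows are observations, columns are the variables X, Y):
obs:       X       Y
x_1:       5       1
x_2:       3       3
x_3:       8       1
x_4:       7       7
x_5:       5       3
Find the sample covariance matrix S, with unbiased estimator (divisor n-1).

Step 1 — column means:
  mean(X) = (5 + 3 + 8 + 7 + 5) / 5 = 28/5 = 5.6
  mean(Y) = (1 + 3 + 1 + 7 + 3) / 5 = 15/5 = 3

Step 2 — sample covariance S[i,j] = (1/(n-1)) · Σ_k (x_{k,i} - mean_i) · (x_{k,j} - mean_j), with n-1 = 4.
  S[X,X] = ((-0.6)·(-0.6) + (-2.6)·(-2.6) + (2.4)·(2.4) + (1.4)·(1.4) + (-0.6)·(-0.6)) / 4 = 15.2/4 = 3.8
  S[X,Y] = ((-0.6)·(-2) + (-2.6)·(0) + (2.4)·(-2) + (1.4)·(4) + (-0.6)·(0)) / 4 = 2/4 = 0.5
  S[Y,Y] = ((-2)·(-2) + (0)·(0) + (-2)·(-2) + (4)·(4) + (0)·(0)) / 4 = 24/4 = 6

S is symmetric (S[j,i] = S[i,j]). Assembling:

S = [[3.8, 0.5],
 [0.5, 6]]


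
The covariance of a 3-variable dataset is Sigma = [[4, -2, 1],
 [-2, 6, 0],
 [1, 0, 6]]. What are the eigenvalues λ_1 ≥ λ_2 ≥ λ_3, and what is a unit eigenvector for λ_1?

Step 1 — characteristic polynomial p(λ) = det(λI - Sigma) = λ³ - tr·λ² + c_1·λ - det, where tr = trace, c_1 = sum of the principal 2×2 minors, det = det(Sigma):
  tr = 4 + 6 + 6 = 16,
  c_1 = (4·6 - (-2)²) + (4·6 - (1)²) + (6·6 - (0)²) = 20 + 23 + 36 = 79,
  det = 4·(6·6 - (0)²) - (-2)·((-2)·6 - (0)·(1)) + (1)·((-2)·(0) - 6·(1)) = 4·(36) - (-2)·(-12) + (1)·(-6) = 114.
  So p(λ) = λ³ - 16λ² + 79λ - 114.
Step 2 — look for an integer root (rational root theorem: any rational root is an integer divisor of 114). Testing λ = 6:
  p(6) = 216 - 576 + 474 - 114 = 0  ✓
  Dividing out (λ - 6): p(λ) = (λ - 6)(λ² - 10λ + 19).
Step 3 — remaining eigenvalues from the quadratic λ² - 10λ + 19 = 0:
  Δ = 10² - 4·19 = 100 - 76 = 24,  λ = (10 ± √24)/2 = (10 ± 4.899)/2 ≈ 7.4495 or 2.5505.
  Sorted: λ_1 = 7.4495,  λ_2 = 6,  λ_3 = 2.5505  (check: sum = 16 = tr ✓).

Step 4 — unit eigenvector for λ_1 ≈ 7.4495: v spans the null space of (Sigma - λ_1 I), whose rows are
  r_1 = (-3.4495, -2, 1),  r_2 = (-2, -1.4495, 0),  r_3 = (1, 0, -1.4495).
  v is orthogonal to every row, so take v ∝ r_1 × r_2 = ((-2)·(0) - (1)·(-1.4495), (1)·(-2) - (-3.4495)·(0), (-3.4495)·(-1.4495) - (-2)·(-2)) ≈ (1.4495, -2, 1).
  Let u = (1.4495, -2, 1).
  ||u|| = √((1.4495)² + (-2)² + (1)²) = √(7.101) ≈ 2.6648,  v_1 = u/||u|| ≈ (0.5439, -0.7505, 0.3753) (||v_1|| = 1).

λ_1 = 7.4495,  λ_2 = 6,  λ_3 = 2.5505;  v_1 ≈ (0.5439, -0.7505, 0.3753)


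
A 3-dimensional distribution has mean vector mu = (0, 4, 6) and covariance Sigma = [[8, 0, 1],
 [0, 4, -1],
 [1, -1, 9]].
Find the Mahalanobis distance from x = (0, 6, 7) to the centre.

Step 1 — centre the observation: (x - mu) = (0, 2, 1).

Step 2 — invert Sigma (cofactor / det for 3×3, or solve directly):
  Sigma^{-1} = [[0.1268, -0.0036, -0.0145],
 [-0.0036, 0.2572, 0.029],
 [-0.0145, 0.029, 0.1159]].

Step 3 — form the quadratic (x - mu)^T · Sigma^{-1} · (x - mu):
  Sigma^{-1} · (x - mu) = (-0.0217, 0.5435, 0.1739).
  (x - mu)^T · [Sigma^{-1} · (x - mu)] = (0)·(-0.0217) + (2)·(0.5435) + (1)·(0.1739) = 1.2609.

Step 4 — take square root: d = √(1.2609) ≈ 1.1229.

d(x, mu) = √(1.2609) ≈ 1.1229


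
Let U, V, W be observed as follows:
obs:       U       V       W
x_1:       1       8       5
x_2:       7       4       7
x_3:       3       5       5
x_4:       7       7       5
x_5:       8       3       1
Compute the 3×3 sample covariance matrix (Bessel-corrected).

Step 1 — column means:
  mean(U) = (1 + 7 + 3 + 7 + 8) / 5 = 26/5 = 5.2
  mean(V) = (8 + 4 + 5 + 7 + 3) / 5 = 27/5 = 5.4
  mean(W) = (5 + 7 + 5 + 5 + 1) / 5 = 23/5 = 4.6

Step 2 — sample covariance S[i,j] = (1/(n-1)) · Σ_k (x_{k,i} - mean_i) · (x_{k,j} - mean_j), with n-1 = 4.
  S[U,U] = ((-4.2)·(-4.2) + (1.8)·(1.8) + (-2.2)·(-2.2) + (1.8)·(1.8) + (2.8)·(2.8)) / 4 = 36.8/4 = 9.2
  S[U,V] = ((-4.2)·(2.6) + (1.8)·(-1.4) + (-2.2)·(-0.4) + (1.8)·(1.6) + (2.8)·(-2.4)) / 4 = -16.4/4 = -4.1
  S[U,W] = ((-4.2)·(0.4) + (1.8)·(2.4) + (-2.2)·(0.4) + (1.8)·(0.4) + (2.8)·(-3.6)) / 4 = -7.6/4 = -1.9
  S[V,V] = ((2.6)·(2.6) + (-1.4)·(-1.4) + (-0.4)·(-0.4) + (1.6)·(1.6) + (-2.4)·(-2.4)) / 4 = 17.2/4 = 4.3
  S[V,W] = ((2.6)·(0.4) + (-1.4)·(2.4) + (-0.4)·(0.4) + (1.6)·(0.4) + (-2.4)·(-3.6)) / 4 = 6.8/4 = 1.7
  S[W,W] = ((0.4)·(0.4) + (2.4)·(2.4) + (0.4)·(0.4) + (0.4)·(0.4) + (-3.6)·(-3.6)) / 4 = 19.2/4 = 4.8

S is symmetric (S[j,i] = S[i,j]). Assembling:

S = [[9.2, -4.1, -1.9],
 [-4.1, 4.3, 1.7],
 [-1.9, 1.7, 4.8]]


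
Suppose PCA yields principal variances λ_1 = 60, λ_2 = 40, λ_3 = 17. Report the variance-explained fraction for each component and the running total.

Step 1 — total variance = trace(Sigma) = Σ λ_i = 60 + 40 + 17 = 117.

Step 2 — fraction explained by component i = λ_i / Σ λ:
  PC1: 60/117 = 0.5128
  PC2: 40/117 = 0.3419
  PC3: 17/117 = 0.1453

Step 3 — cumulative fraction after k components = (λ_1 + ... + λ_k) / Σ λ:
  k = 1: 60/117 = 0.5128
  k = 2: (60 + 40)/117 = 100/117 = 0.8547
  k = 3: (60 + 40 + 17)/117 = 117/117 = 1

Summary (fraction, with percent):

explained: PC1 0.5128 (51.28%), PC2 0.3419 (34.19%), PC3 0.1453 (14.53%);  cumulative: 0.5128, 0.8547, 1


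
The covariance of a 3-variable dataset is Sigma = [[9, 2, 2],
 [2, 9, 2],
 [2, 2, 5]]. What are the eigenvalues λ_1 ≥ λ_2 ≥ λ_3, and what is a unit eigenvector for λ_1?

Step 1 — characteristic polynomial p(λ) = det(λI - Sigma) = λ³ - tr·λ² + c_1·λ - det, where tr = trace, c_1 = sum of the principal 2×2 minors, det = det(Sigma):
  tr = 9 + 9 + 5 = 23,
  c_1 = (9·9 - (2)²) + (9·5 - (2)²) + (9·5 - (2)²) = 77 + 41 + 41 = 159,
  det = 9·(9·5 - (2)²) - (2)·((2)·5 - (2)·(2)) + (2)·((2)·(2) - 9·(2)) = 9·(41) - (2)·(6) + (2)·(-14) = 329.
  So p(λ) = λ³ - 23λ² + 159λ - 329.
Step 2 — look for an integer root (rational root theorem: any rational root is an integer divisor of 329). Testing λ = 7:
  p(7) = 343 - 1127 + 1113 - 329 = 0  ✓
  Dividing out (λ - 7): p(λ) = (λ - 7)(λ² - 16λ + 47).
Step 3 — remaining eigenvalues from the quadratic λ² - 16λ + 47 = 0:
  Δ = 16² - 4·47 = 256 - 188 = 68,  λ = (16 ± √68)/2 = (16 ± 8.2462)/2 ≈ 12.1231 or 3.8769.
  Sorted: λ_1 = 12.1231,  λ_2 = 7,  λ_3 = 3.8769  (check: sum = 23 = tr ✓).

Step 4 — unit eigenvector for λ_1 ≈ 12.1231: v spans the null space of (Sigma - λ_1 I), whose rows are
  r_1 = (-3.1231, 2, 2),  r_2 = (2, -3.1231, 2),  r_3 = (2, 2, -7.1231).
  v is orthogonal to every row, so take v ∝ r_1 × r_2 = ((2)·(2) - (2)·(-3.1231), (2)·(2) - (-3.1231)·(2), (-3.1231)·(-3.1231) - (2)·(2)) ≈ (10.2462, 10.2462, 5.7538).
  Let u = (10.2462, 10.2462, 5.7538).
  ||u|| = √((10.2462)² + (10.2462)² + (5.7538)²) = √(243.0758) ≈ 15.5909,  v_1 = u/||u|| ≈ (0.6572, 0.6572, 0.369) (||v_1|| = 1).

λ_1 = 12.1231,  λ_2 = 7,  λ_3 = 3.8769;  v_1 ≈ (0.6572, 0.6572, 0.369)


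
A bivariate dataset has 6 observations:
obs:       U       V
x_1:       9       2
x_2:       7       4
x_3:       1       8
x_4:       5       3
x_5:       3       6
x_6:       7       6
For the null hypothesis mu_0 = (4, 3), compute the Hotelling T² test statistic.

Step 1 — sample mean vector:
  mean(U) = (9 + 7 + 1 + 5 + 3 + 7) / 6 = 32/6 = 5.3333
  mean(V) = (2 + 4 + 8 + 3 + 6 + 6) / 6 = 29/6 = 4.8333
  x̄ = (5.3333, 4.8333),  deviation x̄ - mu_0 = (5.3333, 4.8333) - (4, 3) = (1.3333, 1.8333).

Step 2 — sample covariance matrix, S[i,j] = (1/(n-1)) · Σ_k (x_{k,i} - mean_i) · (x_{k,j} - mean_j), divisor n-1 = 5:
  S[U,U] = ((3.6667)·(3.6667) + (1.6667)·(1.6667) + (-4.3333)·(-4.3333) + (-0.3333)·(-0.3333) + (-2.3333)·(-2.3333) + (1.6667)·(1.6667)) / 5 = 43.3333/5 = 8.6667
  S[U,V] = ((3.6667)·(-2.8333) + (1.6667)·(-0.8333) + (-4.3333)·(3.1667) + (-0.3333)·(-1.8333) + (-2.3333)·(1.1667) + (1.6667)·(1.1667)) / 5 = -25.6667/5 = -5.1333
  S[V,V] = ((-2.8333)·(-2.8333) + (-0.8333)·(-0.8333) + (3.1667)·(3.1667) + (-1.8333)·(-1.8333) + (1.1667)·(1.1667) + (1.1667)·(1.1667)) / 5 = 24.8333/5 = 4.9667
  S = [[8.6667, -5.1333],
 [-5.1333, 4.9667]].

Step 3 — invert S. det(S) = 8.6667·4.9667 - (-5.1333)² = 16.6933.
  S^{-1} = (1/det) · [[d, -b], [-b, a]] = [[0.2975, 0.3075],
 [0.3075, 0.5192]].

Step 4 — quadratic form (x̄ - mu_0)^T · S^{-1} · (x̄ - mu_0):
  S^{-1} · (x̄ - mu_0) = (0.9605, 1.3618),
  (x̄ - mu_0)^T · [...] = (1.3333)·(0.9605) + (1.8333)·(1.3618) = 3.7773.

Step 5 — scale by n: T² = 6 · 3.7773 = 22.6637.

T² ≈ 22.6637


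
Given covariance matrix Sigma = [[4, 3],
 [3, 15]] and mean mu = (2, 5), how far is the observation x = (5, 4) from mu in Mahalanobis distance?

Step 1 — centre the observation: (x - mu) = (3, -1).

Step 2 — invert Sigma. det(Sigma) = 4·15 - (3)² = 51.
  Sigma^{-1} = (1/det) · [[d, -b], [-b, a]] = [[0.2941, -0.0588],
 [-0.0588, 0.0784]].

Step 3 — form the quadratic (x - mu)^T · Sigma^{-1} · (x - mu):
  Sigma^{-1} · (x - mu) = (0.9412, -0.2549).
  (x - mu)^T · [Sigma^{-1} · (x - mu)] = (3)·(0.9412) + (-1)·(-0.2549) = 3.0784.

Step 4 — take square root: d = √(3.0784) ≈ 1.7545.

d(x, mu) = √(3.0784) ≈ 1.7545


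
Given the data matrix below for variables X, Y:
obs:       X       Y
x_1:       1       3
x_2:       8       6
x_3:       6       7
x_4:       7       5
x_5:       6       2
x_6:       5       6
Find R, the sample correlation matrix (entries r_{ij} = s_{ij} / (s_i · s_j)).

Step 1 — column means:
  mean(X) = (1 + 8 + 6 + 7 + 6 + 5) / 6 = 33/6 = 5.5
  mean(Y) = (3 + 6 + 7 + 5 + 2 + 6) / 6 = 29/6 = 4.8333

Step 2 — sample variances and covariances s[i,j] = (1/(n-1)) · Σ_k (x_{k,i} - mean_i) · (x_{k,j} - mean_j), with n-1 = 5:
  s[X,X] = ((-4.5)·(-4.5) + (2.5)·(2.5) + (0.5)·(0.5) + (1.5)·(1.5) + (0.5)·(0.5) + (-0.5)·(-0.5)) / 5 = 29.5/5 = 5.9
  s[X,Y] = ((-4.5)·(-1.8333) + (2.5)·(1.1667) + (0.5)·(2.1667) + (1.5)·(0.1667) + (0.5)·(-2.8333) + (-0.5)·(1.1667)) / 5 = 10.5/5 = 2.1
  s[Y,Y] = ((-1.8333)·(-1.8333) + (1.1667)·(1.1667) + (2.1667)·(2.1667) + (0.1667)·(0.1667) + (-2.8333)·(-2.8333) + (1.1667)·(1.1667)) / 5 = 18.8333/5 = 3.7667
  Sample standard deviations s_i = √(s[i,i]):
  s(X) = √(5.9) = 2.429
  s(Y) = √(3.7667) = 1.9408

Step 3 — r_{ij} = s_{ij} / (s_i · s_j):
  r[X,X] = 1 (diagonal).
  r[X,Y] = 2.1 / (2.429 · 1.9408) = 2.1 / 4.7142 = 0.4455
  r[Y,Y] = 1 (diagonal).

R is symmetric with unit diagonal. Assembling:

R = [[1, 0.4455],
 [0.4455, 1]]


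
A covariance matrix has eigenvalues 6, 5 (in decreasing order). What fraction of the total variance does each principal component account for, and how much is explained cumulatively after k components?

Step 1 — total variance = trace(Sigma) = Σ λ_i = 6 + 5 = 11.

Step 2 — fraction explained by component i = λ_i / Σ λ:
  PC1: 6/11 = 0.5455
  PC2: 5/11 = 0.4545

Step 3 — cumulative fraction after k components = (λ_1 + ... + λ_k) / Σ λ:
  k = 1: 6/11 = 0.5455
  k = 2: (6 + 5)/11 = 11/11 = 1

Summary (fraction, with percent):

explained: PC1 0.5455 (54.55%), PC2 0.4545 (45.45%);  cumulative: 0.5455, 1


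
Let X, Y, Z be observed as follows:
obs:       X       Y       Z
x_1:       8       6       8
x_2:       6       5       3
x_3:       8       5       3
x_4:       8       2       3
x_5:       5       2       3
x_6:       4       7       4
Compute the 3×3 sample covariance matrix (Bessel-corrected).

Step 1 — column means:
  mean(X) = (8 + 6 + 8 + 8 + 5 + 4) / 6 = 39/6 = 6.5
  mean(Y) = (6 + 5 + 5 + 2 + 2 + 7) / 6 = 27/6 = 4.5
  mean(Z) = (8 + 3 + 3 + 3 + 3 + 4) / 6 = 24/6 = 4

Step 2 — sample covariance S[i,j] = (1/(n-1)) · Σ_k (x_{k,i} - mean_i) · (x_{k,j} - mean_j), with n-1 = 5.
  S[X,X] = ((1.5)·(1.5) + (-0.5)·(-0.5) + (1.5)·(1.5) + (1.5)·(1.5) + (-1.5)·(-1.5) + (-2.5)·(-2.5)) / 5 = 15.5/5 = 3.1
  S[X,Y] = ((1.5)·(1.5) + (-0.5)·(0.5) + (1.5)·(0.5) + (1.5)·(-2.5) + (-1.5)·(-2.5) + (-2.5)·(2.5)) / 5 = -3.5/5 = -0.7
  S[X,Z] = ((1.5)·(4) + (-0.5)·(-1) + (1.5)·(-1) + (1.5)·(-1) + (-1.5)·(-1) + (-2.5)·(0)) / 5 = 5/5 = 1
  S[Y,Y] = ((1.5)·(1.5) + (0.5)·(0.5) + (0.5)·(0.5) + (-2.5)·(-2.5) + (-2.5)·(-2.5) + (2.5)·(2.5)) / 5 = 21.5/5 = 4.3
  S[Y,Z] = ((1.5)·(4) + (0.5)·(-1) + (0.5)·(-1) + (-2.5)·(-1) + (-2.5)·(-1) + (2.5)·(0)) / 5 = 10/5 = 2
  S[Z,Z] = ((4)·(4) + (-1)·(-1) + (-1)·(-1) + (-1)·(-1) + (-1)·(-1) + (0)·(0)) / 5 = 20/5 = 4

S is symmetric (S[j,i] = S[i,j]). Assembling:

S = [[3.1, -0.7, 1],
 [-0.7, 4.3, 2],
 [1, 2, 4]]


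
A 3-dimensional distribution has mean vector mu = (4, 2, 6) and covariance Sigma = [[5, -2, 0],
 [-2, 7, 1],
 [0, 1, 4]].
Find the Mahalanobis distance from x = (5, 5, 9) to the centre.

Step 1 — centre the observation: (x - mu) = (1, 3, 3).

Step 2 — invert Sigma (cofactor / det for 3×3, or solve directly):
  Sigma^{-1} = [[0.2269, 0.0672, -0.0168],
 [0.0672, 0.1681, -0.042],
 [-0.0168, -0.042, 0.2605]].

Step 3 — form the quadratic (x - mu)^T · Sigma^{-1} · (x - mu):
  Sigma^{-1} · (x - mu) = (0.3782, 0.4454, 0.6387).
  (x - mu)^T · [Sigma^{-1} · (x - mu)] = (1)·(0.3782) + (3)·(0.4454) + (3)·(0.6387) = 3.6303.

Step 4 — take square root: d = √(3.6303) ≈ 1.9053.

d(x, mu) = √(3.6303) ≈ 1.9053


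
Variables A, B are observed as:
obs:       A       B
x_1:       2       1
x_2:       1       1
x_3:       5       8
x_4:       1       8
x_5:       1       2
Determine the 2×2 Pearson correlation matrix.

Step 1 — column means:
  mean(A) = (2 + 1 + 5 + 1 + 1) / 5 = 10/5 = 2
  mean(B) = (1 + 1 + 8 + 8 + 2) / 5 = 20/5 = 4

Step 2 — sample variances and covariances s[i,j] = (1/(n-1)) · Σ_k (x_{k,i} - mean_i) · (x_{k,j} - mean_j), with n-1 = 4:
  s[A,A] = ((0)·(0) + (-1)·(-1) + (3)·(3) + (-1)·(-1) + (-1)·(-1)) / 4 = 12/4 = 3
  s[A,B] = ((0)·(-3) + (-1)·(-3) + (3)·(4) + (-1)·(4) + (-1)·(-2)) / 4 = 13/4 = 3.25
  s[B,B] = ((-3)·(-3) + (-3)·(-3) + (4)·(4) + (4)·(4) + (-2)·(-2)) / 4 = 54/4 = 13.5
  Sample standard deviations s_i = √(s[i,i]):
  s(A) = √(3) = 1.7321
  s(B) = √(13.5) = 3.6742

Step 3 — r_{ij} = s_{ij} / (s_i · s_j):
  r[A,A] = 1 (diagonal).
  r[A,B] = 3.25 / (1.7321 · 3.6742) = 3.25 / 6.364 = 0.5107
  r[B,B] = 1 (diagonal).

R is symmetric with unit diagonal. Assembling:

R = [[1, 0.5107],
 [0.5107, 1]]


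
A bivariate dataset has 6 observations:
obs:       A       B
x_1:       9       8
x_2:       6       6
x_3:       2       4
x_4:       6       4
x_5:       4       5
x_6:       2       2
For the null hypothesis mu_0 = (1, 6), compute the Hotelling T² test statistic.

Step 1 — sample mean vector:
  mean(A) = (9 + 6 + 2 + 6 + 4 + 2) / 6 = 29/6 = 4.8333
  mean(B) = (8 + 6 + 4 + 4 + 5 + 2) / 6 = 29/6 = 4.8333
  x̄ = (4.8333, 4.8333),  deviation x̄ - mu_0 = (4.8333, 4.8333) - (1, 6) = (3.8333, -1.1667).

Step 2 — sample covariance matrix, S[i,j] = (1/(n-1)) · Σ_k (x_{k,i} - mean_i) · (x_{k,j} - mean_j), divisor n-1 = 5:
  S[A,A] = ((4.1667)·(4.1667) + (1.1667)·(1.1667) + (-2.8333)·(-2.8333) + (1.1667)·(1.1667) + (-0.8333)·(-0.8333) + (-2.8333)·(-2.8333)) / 5 = 36.8333/5 = 7.3667
  S[A,B] = ((4.1667)·(3.1667) + (1.1667)·(1.1667) + (-2.8333)·(-0.8333) + (1.1667)·(-0.8333) + (-0.8333)·(0.1667) + (-2.8333)·(-2.8333)) / 5 = 23.8333/5 = 4.7667
  S[B,B] = ((3.1667)·(3.1667) + (1.1667)·(1.1667) + (-0.8333)·(-0.8333) + (-0.8333)·(-0.8333) + (0.1667)·(0.1667) + (-2.8333)·(-2.8333)) / 5 = 20.8333/5 = 4.1667
  S = [[7.3667, 4.7667],
 [4.7667, 4.1667]].

Step 3 — invert S. det(S) = 7.3667·4.1667 - (4.7667)² = 7.9733.
  S^{-1} = (1/det) · [[d, -b], [-b, a]] = [[0.5226, -0.5978],
 [-0.5978, 0.9239]].

Step 4 — quadratic form (x̄ - mu_0)^T · S^{-1} · (x̄ - mu_0):
  S^{-1} · (x̄ - mu_0) = (2.7007, -3.3696),
  (x̄ - mu_0)^T · [...] = (3.8333)·(2.7007) + (-1.1667)·(-3.3696) = 14.2837.

Step 5 — scale by n: T² = 6 · 14.2837 = 85.7023.

T² ≈ 85.7023


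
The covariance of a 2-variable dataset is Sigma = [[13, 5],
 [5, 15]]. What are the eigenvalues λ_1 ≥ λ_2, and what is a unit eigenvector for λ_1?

Step 1 — characteristic polynomial of 2×2 Sigma:
  det(Sigma - λI) = λ² - trace · λ + det = 0.
  trace = 13 + 15 = 28, det = 13·15 - (5)² = 170.
Step 2 — discriminant:
  Δ = trace² - 4·det = 784 - 680 = 104.
Step 3 — eigenvalues:
  λ = (trace ± √Δ)/2 = (28 ± 10.198)/2,
  λ_1 = 19.099,  λ_2 = 8.901.

Step 4 — unit eigenvector for λ_1: solve (Sigma - λ_1 I)v = 0. First row:
  (13 - 19.099)·v_x + (5)·v_y = 0, i.e. (-6.099)·v_x + (5)·v_y = 0,
  so v ∝ (b, λ_1 - a) = (5, 6.099) = u.
  ||u|| = √((5)² + (6.099)²) = √(62.198) ≈ 7.8866,
  v_1 = u/||u|| ≈ (0.634, 0.7733) (||v_1|| = 1).

λ_1 = 19.099,  λ_2 = 8.901;  v_1 ≈ (0.634, 0.7733)


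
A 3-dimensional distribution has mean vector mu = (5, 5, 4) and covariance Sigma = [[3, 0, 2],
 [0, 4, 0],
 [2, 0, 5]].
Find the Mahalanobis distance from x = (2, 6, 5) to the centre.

Step 1 — centre the observation: (x - mu) = (-3, 1, 1).

Step 2 — invert Sigma (cofactor / det for 3×3, or solve directly):
  Sigma^{-1} = [[0.4545, 0, -0.1818],
 [0, 0.25, 0],
 [-0.1818, 0, 0.2727]].

Step 3 — form the quadratic (x - mu)^T · Sigma^{-1} · (x - mu):
  Sigma^{-1} · (x - mu) = (-1.5455, 0.25, 0.8182).
  (x - mu)^T · [Sigma^{-1} · (x - mu)] = (-3)·(-1.5455) + (1)·(0.25) + (1)·(0.8182) = 5.7045.

Step 4 — take square root: d = √(5.7045) ≈ 2.3884.

d(x, mu) = √(5.7045) ≈ 2.3884


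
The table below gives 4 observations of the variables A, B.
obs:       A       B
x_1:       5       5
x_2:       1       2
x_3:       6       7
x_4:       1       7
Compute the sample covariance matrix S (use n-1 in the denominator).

Step 1 — column means:
  mean(A) = (5 + 1 + 6 + 1) / 4 = 13/4 = 3.25
  mean(B) = (5 + 2 + 7 + 7) / 4 = 21/4 = 5.25

Step 2 — sample covariance S[i,j] = (1/(n-1)) · Σ_k (x_{k,i} - mean_i) · (x_{k,j} - mean_j), with n-1 = 3.
  S[A,A] = ((1.75)·(1.75) + (-2.25)·(-2.25) + (2.75)·(2.75) + (-2.25)·(-2.25)) / 3 = 20.75/3 = 6.9167
  S[A,B] = ((1.75)·(-0.25) + (-2.25)·(-3.25) + (2.75)·(1.75) + (-2.25)·(1.75)) / 3 = 7.75/3 = 2.5833
  S[B,B] = ((-0.25)·(-0.25) + (-3.25)·(-3.25) + (1.75)·(1.75) + (1.75)·(1.75)) / 3 = 16.75/3 = 5.5833

S is symmetric (S[j,i] = S[i,j]). Assembling:

S = [[6.9167, 2.5833],
 [2.5833, 5.5833]]


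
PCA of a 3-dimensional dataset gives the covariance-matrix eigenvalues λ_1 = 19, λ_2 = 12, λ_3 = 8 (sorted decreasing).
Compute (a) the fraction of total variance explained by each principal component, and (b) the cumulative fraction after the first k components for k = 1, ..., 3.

Step 1 — total variance = trace(Sigma) = Σ λ_i = 19 + 12 + 8 = 39.

Step 2 — fraction explained by component i = λ_i / Σ λ:
  PC1: 19/39 = 0.4872
  PC2: 12/39 = 0.3077
  PC3: 8/39 = 0.2051

Step 3 — cumulative fraction after k components = (λ_1 + ... + λ_k) / Σ λ:
  k = 1: 19/39 = 0.4872
  k = 2: (19 + 12)/39 = 31/39 = 0.7949
  k = 3: (19 + 12 + 8)/39 = 39/39 = 1

Summary (fraction, with percent):

explained: PC1 0.4872 (48.72%), PC2 0.3077 (30.77%), PC3 0.2051 (20.51%);  cumulative: 0.4872, 0.7949, 1
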